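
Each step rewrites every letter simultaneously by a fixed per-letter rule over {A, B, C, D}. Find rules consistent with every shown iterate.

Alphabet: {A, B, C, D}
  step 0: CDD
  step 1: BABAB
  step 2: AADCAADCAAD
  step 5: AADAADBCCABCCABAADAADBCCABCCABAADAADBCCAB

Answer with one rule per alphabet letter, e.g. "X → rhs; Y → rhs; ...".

A->C, B->AAD, C->B, D->AB

  step 1 ⇒ step 2: BABAB ⇒ AAD·C·AAD·C·AAD
    A ↦ C
    B ↦ AAD
  step 0 ⇒ step 1: CDD ⇒ B·AB·AB
    C ↦ B
  step 0 ⇒ step 1: CDD ⇒ B·AB·AB
    D ↦ AB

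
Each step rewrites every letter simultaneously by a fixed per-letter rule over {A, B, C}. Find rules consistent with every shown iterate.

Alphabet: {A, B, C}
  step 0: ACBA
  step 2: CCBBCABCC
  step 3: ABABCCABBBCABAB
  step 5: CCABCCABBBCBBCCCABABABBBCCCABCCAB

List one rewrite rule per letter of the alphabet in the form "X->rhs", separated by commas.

  step 2 ⇒ step 3: CCBBCABCC ⇒ AB·AB·C·C·AB·BB·C·AB·AB
    A ↦ BB
    B ↦ C
    C ↦ AB

A->BB, B->C, C->AB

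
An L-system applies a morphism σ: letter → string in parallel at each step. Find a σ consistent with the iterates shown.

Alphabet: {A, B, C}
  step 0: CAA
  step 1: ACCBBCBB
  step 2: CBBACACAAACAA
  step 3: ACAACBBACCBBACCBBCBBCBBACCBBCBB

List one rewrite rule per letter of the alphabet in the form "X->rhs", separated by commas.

A->CBB, B->A, C->AC

  step 2 ⇒ step 3: CBBACACAAACAA ⇒ AC·A·A·CBB·AC·CBB·AC·CBB·CBB·CBB·AC·CBB·CBB
    A ↦ CBB
    B ↦ A
    C ↦ AC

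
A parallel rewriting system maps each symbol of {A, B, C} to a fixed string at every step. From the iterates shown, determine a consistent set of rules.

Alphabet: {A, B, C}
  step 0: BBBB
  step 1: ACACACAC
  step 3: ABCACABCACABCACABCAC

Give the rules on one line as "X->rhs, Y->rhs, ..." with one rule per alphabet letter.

  step 0 ⇒ step 1: BBBB ⇒ AC·AC·AC·AC
    B ↦ AC
    A ↦ C  (constrained at step 1)
    C ↦ AB  (constrained at step 1)

A->C, B->AC, C->AB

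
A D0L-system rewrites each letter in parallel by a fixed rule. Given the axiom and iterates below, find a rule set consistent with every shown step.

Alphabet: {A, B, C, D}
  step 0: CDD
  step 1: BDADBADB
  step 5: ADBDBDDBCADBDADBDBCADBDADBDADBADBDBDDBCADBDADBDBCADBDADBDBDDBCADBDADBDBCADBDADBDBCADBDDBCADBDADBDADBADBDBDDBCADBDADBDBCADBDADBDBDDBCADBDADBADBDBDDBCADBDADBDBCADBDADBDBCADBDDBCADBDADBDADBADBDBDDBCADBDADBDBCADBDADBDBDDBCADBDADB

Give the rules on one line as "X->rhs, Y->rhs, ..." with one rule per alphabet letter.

  step 0 ⇒ step 1: CDD ⇒ BD·ADB·ADB
    C ↦ BD
    D ↦ ADB
    A ↦ DBC  (constrained at step 1)
    B ↦ D  (constrained at step 1)

A->DBC, B->D, C->BD, D->ADB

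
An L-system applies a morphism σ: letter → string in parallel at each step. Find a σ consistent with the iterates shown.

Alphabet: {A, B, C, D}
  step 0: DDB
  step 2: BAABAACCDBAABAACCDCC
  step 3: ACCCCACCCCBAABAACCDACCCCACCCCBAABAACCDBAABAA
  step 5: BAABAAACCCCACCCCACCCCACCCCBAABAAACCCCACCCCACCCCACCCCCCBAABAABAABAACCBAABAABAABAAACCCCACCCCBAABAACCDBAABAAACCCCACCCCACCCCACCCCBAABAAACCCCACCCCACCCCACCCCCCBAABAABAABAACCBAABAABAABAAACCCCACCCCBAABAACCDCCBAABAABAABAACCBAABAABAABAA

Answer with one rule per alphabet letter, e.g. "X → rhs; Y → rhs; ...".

  step 2 ⇒ step 3: BAABAACCDBAABAACCDCC ⇒ A·CC·CC·A·CC·CC·BAA·BAA·CCD·A·CC·CC·A·CC·CC·BAA·BAA·CCD·BAA·BAA
    A ↦ CC
    B ↦ A
    C ↦ BAA
    D ↦ CCD

A->CC, B->A, C->BAA, D->CCD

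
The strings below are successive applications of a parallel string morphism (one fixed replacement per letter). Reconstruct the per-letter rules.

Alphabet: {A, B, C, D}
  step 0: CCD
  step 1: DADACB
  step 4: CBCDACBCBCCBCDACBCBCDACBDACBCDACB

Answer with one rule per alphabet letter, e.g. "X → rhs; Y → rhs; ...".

  step 0 ⇒ step 1: CCD ⇒ DA·DA·CB
    C ↦ DA
    D ↦ CB
    A ↦ C  (constrained at step 1)
    B ↦ CB  (constrained at step 1)

A->C, B->CB, C->DA, D->CB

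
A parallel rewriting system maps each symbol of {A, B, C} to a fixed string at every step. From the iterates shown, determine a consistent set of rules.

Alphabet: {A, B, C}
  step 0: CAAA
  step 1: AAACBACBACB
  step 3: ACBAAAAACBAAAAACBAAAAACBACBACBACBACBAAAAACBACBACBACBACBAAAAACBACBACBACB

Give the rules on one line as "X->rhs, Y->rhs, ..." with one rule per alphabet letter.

A->ACB, B->AA, C->AA

  step 0 ⇒ step 1: CAAA ⇒ AA·ACB·ACB·ACB
    A ↦ ACB
    C ↦ AA
    B ↦ AA  (constrained at step 1)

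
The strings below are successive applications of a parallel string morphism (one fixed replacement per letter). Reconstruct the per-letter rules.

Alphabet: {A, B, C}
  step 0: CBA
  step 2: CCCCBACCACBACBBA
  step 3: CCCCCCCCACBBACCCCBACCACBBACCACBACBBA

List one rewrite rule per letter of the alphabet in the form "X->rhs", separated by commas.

A->BA, B->ACB, C->CC

  step 2 ⇒ step 3: CCCCBACCACBACBBA ⇒ CC·CC·CC·CC·ACB·BA·CC·CC·BA·CC·ACB·BA·CC·ACB·ACB·BA
    A ↦ BA
    B ↦ ACB
    C ↦ CC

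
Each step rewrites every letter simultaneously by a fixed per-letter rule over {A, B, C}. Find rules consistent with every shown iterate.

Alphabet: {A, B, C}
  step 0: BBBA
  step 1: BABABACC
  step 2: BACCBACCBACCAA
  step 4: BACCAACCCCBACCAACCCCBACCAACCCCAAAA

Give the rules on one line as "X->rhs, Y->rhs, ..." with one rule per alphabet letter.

  step 1 ⇒ step 2: BABABACC ⇒ BA·CC·BA·CC·BA·CC·A·A
    A ↦ CC
    B ↦ BA
    C ↦ A

A->CC, B->BA, C->A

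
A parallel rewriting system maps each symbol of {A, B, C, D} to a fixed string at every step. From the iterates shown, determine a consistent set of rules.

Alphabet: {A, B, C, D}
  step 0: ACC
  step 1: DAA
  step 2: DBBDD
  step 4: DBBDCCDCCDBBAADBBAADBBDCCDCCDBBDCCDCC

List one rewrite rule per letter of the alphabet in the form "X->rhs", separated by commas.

  step 1 ⇒ step 2: DAA ⇒ DBB·D·D
    A ↦ D
    D ↦ DBB
    B ↦ DCC  (constrained at step 2)
  step 0 ⇒ step 1: ACC ⇒ D·A·A
    C ↦ A

A->D, B->DCC, C->A, D->DBB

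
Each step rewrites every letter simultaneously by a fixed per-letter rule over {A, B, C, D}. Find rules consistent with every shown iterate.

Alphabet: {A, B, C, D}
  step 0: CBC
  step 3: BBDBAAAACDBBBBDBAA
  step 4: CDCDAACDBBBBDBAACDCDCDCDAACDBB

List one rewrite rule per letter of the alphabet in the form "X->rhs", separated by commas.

A->B, B->CD, C->DB, D->AA

  step 3 ⇒ step 4: BBDBAAAACDBBBBDBAA ⇒ CD·CD·AA·CD·B·B·B·B·DB·AA·CD·CD·CD·CD·AA·CD·B·B
    A ↦ B
    B ↦ CD
    C ↦ DB
    D ↦ AA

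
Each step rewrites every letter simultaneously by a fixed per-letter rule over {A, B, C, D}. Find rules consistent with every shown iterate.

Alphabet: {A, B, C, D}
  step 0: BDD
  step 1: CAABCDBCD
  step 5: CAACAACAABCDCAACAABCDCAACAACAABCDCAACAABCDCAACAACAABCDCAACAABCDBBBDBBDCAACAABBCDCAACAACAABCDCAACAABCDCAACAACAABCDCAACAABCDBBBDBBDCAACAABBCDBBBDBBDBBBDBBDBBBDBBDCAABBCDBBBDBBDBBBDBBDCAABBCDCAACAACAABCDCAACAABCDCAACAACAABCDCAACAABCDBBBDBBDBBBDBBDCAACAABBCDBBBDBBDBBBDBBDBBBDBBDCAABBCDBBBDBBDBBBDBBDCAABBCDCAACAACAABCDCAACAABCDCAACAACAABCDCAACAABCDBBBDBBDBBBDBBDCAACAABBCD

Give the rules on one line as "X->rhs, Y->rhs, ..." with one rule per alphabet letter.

  step 0 ⇒ step 1: BDD ⇒ CAA·BCD·BCD
    B ↦ CAA
    D ↦ BCD
    A ↦ BBD  (constrained at step 1)
    C ↦ B  (constrained at step 1)

A->BBD, B->CAA, C->B, D->BCD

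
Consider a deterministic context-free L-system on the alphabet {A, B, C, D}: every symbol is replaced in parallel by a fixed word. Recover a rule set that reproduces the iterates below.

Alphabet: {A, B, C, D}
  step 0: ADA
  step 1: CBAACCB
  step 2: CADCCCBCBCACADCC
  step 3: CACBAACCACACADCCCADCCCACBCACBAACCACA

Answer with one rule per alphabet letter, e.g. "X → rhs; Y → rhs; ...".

  step 2 ⇒ step 3: CADCCCBCBCACADCC ⇒ CA·CB·AAC·CA·CA·CA·DCC·CA·DCC·CA·CB·CA·CB·AAC·CA·CA
    A ↦ CB
    B ↦ DCC
    C ↦ CA
    D ↦ AAC

A->CB, B->DCC, C->CA, D->AAC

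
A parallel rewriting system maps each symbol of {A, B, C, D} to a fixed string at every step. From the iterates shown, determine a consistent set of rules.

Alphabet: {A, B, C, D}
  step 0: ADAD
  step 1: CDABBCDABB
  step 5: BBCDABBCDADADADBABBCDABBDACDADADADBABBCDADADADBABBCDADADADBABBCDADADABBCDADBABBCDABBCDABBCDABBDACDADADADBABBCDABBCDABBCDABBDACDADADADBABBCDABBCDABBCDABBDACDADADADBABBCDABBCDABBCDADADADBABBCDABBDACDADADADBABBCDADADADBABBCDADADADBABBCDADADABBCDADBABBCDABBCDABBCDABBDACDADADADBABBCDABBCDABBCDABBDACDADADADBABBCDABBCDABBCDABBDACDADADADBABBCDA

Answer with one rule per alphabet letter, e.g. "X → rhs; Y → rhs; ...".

  step 0 ⇒ step 1: ADAD ⇒ CDA·BB·CDA·BB
    A ↦ CDA
    D ↦ BB
    B ↦ DA  (constrained at step 1)
    C ↦ DBA  (constrained at step 1)

A->CDA, B->DA, C->DBA, D->BB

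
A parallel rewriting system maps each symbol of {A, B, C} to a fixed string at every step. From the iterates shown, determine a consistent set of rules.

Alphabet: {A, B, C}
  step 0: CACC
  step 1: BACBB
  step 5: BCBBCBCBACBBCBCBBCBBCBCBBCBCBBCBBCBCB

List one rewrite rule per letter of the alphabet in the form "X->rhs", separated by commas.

A->AC, B->BC, C->B

  step 0 ⇒ step 1: CACC ⇒ B·AC·B·B
    A ↦ AC
    C ↦ B
    B ↦ BC  (constrained at step 1)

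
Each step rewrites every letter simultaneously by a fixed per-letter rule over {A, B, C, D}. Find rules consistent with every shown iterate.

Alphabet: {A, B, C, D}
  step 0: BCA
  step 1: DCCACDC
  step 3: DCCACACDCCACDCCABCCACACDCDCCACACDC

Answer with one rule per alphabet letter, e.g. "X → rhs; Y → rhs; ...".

A->CDC, B->DC, C->CA, D->BC

  step 0 ⇒ step 1: BCA ⇒ DC·CA·CDC
    A ↦ CDC
    B ↦ DC
    C ↦ CA
    D ↦ BC  (constrained at step 1)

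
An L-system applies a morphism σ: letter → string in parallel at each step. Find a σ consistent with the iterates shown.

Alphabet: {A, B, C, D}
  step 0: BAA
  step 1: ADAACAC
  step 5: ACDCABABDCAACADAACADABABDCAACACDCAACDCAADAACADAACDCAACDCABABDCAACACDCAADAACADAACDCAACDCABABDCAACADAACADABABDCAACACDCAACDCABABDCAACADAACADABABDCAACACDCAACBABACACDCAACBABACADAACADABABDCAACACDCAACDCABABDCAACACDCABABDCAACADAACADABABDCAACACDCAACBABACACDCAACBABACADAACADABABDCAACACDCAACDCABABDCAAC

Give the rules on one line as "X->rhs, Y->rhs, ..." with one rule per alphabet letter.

  step 0 ⇒ step 1: BAA ⇒ ADA·AC·AC
    A ↦ AC
    B ↦ ADA
    C ↦ DCA  (constrained at step 1)
    D ↦ BAB  (constrained at step 1)

A->AC, B->ADA, C->DCA, D->BAB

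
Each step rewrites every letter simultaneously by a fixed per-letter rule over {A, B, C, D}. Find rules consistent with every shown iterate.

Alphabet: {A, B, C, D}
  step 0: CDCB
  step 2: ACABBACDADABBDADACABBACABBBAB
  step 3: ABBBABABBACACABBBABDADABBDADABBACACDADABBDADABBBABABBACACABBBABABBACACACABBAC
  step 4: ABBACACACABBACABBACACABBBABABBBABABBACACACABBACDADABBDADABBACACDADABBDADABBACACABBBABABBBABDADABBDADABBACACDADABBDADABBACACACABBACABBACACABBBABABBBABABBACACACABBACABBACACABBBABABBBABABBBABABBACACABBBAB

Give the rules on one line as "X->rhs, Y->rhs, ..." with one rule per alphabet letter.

A->ABB, B->AC, C->BAB, D->DAD

  step 3 ⇒ step 4: ABBBABABBACACABBBABDADABBDADABBACACDADABBDADABBBABABBACACABBBABABBACACACABBAC ⇒ ABB·AC·AC·AC·ABB·AC·ABB·AC·AC·ABB·BAB·ABB·BAB·ABB·AC·AC·AC·ABB·AC·DAD·ABB·DAD·ABB·AC·AC·DAD·ABB·DAD·ABB·AC·AC·ABB·BAB·ABB·BAB·DAD·ABB·DAD·ABB·AC·AC·DAD·ABB·DAD·ABB·AC·AC·AC·ABB·AC·ABB·AC·AC·ABB·BAB·ABB·BAB·ABB·AC·AC·AC·ABB·AC·ABB·AC·AC·ABB·BAB·ABB·BAB·ABB·BAB·ABB·AC·AC·ABB·BAB
    A ↦ ABB
    B ↦ AC
    C ↦ BAB
    D ↦ DAD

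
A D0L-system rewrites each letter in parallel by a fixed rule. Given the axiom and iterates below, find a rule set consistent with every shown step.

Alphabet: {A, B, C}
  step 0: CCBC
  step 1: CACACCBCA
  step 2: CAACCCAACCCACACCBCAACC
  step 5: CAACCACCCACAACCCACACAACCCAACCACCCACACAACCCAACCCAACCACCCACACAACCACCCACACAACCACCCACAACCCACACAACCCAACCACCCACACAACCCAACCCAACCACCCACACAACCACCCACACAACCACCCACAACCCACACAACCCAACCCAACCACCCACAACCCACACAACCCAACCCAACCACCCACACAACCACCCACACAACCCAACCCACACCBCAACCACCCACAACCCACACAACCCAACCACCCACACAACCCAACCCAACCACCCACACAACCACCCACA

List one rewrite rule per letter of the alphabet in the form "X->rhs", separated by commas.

  step 1 ⇒ step 2: CACACCBCA ⇒ CA·ACC·CA·ACC·CA·CA·CCB·CA·ACC
    A ↦ ACC
    B ↦ CCB
    C ↦ CA

A->ACC, B->CCB, C->CA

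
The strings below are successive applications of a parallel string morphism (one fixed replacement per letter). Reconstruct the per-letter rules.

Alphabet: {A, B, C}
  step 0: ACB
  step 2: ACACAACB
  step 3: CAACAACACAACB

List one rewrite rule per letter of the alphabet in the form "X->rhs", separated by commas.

  step 2 ⇒ step 3: ACACAACB ⇒ CA·A·CA·A·CA·CA·A·CB
    A ↦ CA
    B ↦ CB
    C ↦ A

A->CA, B->CB, C->A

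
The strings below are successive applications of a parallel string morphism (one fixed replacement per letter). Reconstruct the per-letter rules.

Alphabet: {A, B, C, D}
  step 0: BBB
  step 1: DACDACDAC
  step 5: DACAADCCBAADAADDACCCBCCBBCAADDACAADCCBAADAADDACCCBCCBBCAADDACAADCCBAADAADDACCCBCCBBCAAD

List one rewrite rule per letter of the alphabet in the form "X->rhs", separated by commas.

A->C, B->DAC, C->AAD, D->B

  step 0 ⇒ step 1: BBB ⇒ DAC·DAC·DAC
    B ↦ DAC
    A ↦ C  (constrained at step 1)
    C ↦ AAD  (constrained at step 1)
    D ↦ B  (constrained at step 1)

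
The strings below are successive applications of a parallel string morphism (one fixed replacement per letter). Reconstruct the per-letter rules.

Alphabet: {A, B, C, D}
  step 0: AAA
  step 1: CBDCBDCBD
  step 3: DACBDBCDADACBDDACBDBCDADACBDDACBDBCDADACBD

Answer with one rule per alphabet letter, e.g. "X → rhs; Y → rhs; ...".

  step 0 ⇒ step 1: AAA ⇒ CBD·CBD·CBD
    A ↦ CBD
    B ↦ BC  (constrained at step 1)
    C ↦ DA  (constrained at step 1)
    D ↦ DA  (constrained at step 1)

A->CBD, B->BC, C->DA, D->DA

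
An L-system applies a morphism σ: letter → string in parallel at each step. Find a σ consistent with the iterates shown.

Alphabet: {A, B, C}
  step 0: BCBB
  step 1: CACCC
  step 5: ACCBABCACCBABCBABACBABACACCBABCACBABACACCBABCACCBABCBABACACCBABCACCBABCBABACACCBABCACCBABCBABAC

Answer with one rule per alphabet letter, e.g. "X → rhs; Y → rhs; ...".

  step 0 ⇒ step 1: BCBB ⇒ C·AC·C·C
    B ↦ C
    C ↦ AC
    A ↦ BAB  (constrained at step 1)

A->BAB, B->C, C->AC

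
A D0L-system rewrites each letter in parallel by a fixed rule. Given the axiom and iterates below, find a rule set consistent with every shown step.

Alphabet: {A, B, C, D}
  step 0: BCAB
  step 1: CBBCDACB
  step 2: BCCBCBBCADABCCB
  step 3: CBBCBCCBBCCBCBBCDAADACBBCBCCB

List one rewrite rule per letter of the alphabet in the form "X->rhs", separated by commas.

  step 2 ⇒ step 3: BCCBCBBCADABCCB ⇒ CB·BC·BC·CB·BC·CB·CB·BC·DA·A·DA·CB·BC·BC·CB
    A ↦ DA
    B ↦ CB
    C ↦ BC
    D ↦ A

A->DA, B->CB, C->BC, D->A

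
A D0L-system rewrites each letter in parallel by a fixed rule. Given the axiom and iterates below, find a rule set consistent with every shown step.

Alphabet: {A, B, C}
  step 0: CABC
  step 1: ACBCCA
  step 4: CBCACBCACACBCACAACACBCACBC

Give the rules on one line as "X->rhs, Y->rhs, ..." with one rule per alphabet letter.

  step 0 ⇒ step 1: CABC ⇒ A·CBC·C·A
    A ↦ CBC
    B ↦ C
    C ↦ A

A->CBC, B->C, C->A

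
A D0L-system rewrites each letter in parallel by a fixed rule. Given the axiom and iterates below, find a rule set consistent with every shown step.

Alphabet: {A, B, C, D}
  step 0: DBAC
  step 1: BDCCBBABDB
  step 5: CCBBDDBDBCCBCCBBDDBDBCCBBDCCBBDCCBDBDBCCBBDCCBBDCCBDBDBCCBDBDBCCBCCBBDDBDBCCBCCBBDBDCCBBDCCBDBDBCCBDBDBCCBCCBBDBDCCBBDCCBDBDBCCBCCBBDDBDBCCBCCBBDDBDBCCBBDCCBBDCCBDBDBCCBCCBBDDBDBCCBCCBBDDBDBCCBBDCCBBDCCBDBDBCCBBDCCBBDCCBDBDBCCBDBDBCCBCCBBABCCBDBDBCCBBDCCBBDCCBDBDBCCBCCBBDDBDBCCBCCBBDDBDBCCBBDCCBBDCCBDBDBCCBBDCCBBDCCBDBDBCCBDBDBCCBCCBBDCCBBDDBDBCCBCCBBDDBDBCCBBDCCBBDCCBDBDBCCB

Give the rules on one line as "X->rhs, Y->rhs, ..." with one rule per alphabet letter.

  step 0 ⇒ step 1: DBAC ⇒ BD·CCB·BAB·DB
    A ↦ BAB
    B ↦ CCB
    C ↦ DB
    D ↦ BD

A->BAB, B->CCB, C->DB, D->BD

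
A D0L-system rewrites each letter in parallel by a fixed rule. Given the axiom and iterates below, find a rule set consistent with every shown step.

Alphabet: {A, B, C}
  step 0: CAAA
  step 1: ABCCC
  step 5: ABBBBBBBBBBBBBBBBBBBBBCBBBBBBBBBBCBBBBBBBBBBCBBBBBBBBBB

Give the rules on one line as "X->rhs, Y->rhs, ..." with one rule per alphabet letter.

  step 0 ⇒ step 1: CAAA ⇒ AB·C·C·C
    A ↦ C
    C ↦ AB
    B ↦ BB  (constrained at step 1)

A->C, B->BB, C->AB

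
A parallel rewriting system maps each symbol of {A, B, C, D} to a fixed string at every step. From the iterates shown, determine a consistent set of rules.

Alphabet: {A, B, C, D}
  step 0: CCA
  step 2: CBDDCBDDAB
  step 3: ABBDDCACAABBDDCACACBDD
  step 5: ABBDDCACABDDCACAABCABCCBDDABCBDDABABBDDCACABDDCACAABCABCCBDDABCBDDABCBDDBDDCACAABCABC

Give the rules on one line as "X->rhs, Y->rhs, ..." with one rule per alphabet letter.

  step 2 ⇒ step 3: CBDDCBDDAB ⇒ AB·BDD·CA·CA·AB·BDD·CA·CA·C·BDD
    A ↦ C
    B ↦ BDD
    C ↦ AB
    D ↦ CA

A->C, B->BDD, C->AB, D->CA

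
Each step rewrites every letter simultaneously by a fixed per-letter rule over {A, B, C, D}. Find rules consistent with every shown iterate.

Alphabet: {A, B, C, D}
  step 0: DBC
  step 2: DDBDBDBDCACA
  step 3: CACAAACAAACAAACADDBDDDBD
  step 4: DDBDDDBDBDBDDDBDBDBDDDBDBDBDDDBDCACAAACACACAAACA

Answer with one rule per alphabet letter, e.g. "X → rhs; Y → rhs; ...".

A->BD, B->AA, C->DD, D->CA

  step 3 ⇒ step 4: CACAAACAAACAAACADDBDDDBD ⇒ DD·BD·DD·BD·BD·BD·DD·BD·BD·BD·DD·BD·BD·BD·DD·BD·CA·CA·AA·CA·CA·CA·AA·CA
    A ↦ BD
    B ↦ AA
    C ↦ DD
    D ↦ CA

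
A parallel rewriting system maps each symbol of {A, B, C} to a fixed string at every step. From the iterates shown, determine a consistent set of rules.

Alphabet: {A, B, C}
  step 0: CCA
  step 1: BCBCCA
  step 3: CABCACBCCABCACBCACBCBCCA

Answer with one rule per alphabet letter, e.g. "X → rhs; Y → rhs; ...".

  step 0 ⇒ step 1: CCA ⇒ BC·BC·CA
    A ↦ CA
    C ↦ BC
    B ↦ AC  (constrained at step 1)

A->CA, B->AC, C->BC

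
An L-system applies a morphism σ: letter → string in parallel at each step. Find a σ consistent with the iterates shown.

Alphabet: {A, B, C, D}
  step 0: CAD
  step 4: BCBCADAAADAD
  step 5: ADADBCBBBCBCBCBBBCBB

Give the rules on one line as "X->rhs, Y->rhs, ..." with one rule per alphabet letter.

A->BC, B->A, C->D, D->BB

  step 4 ⇒ step 5: BCBCADAAADAD ⇒ A·D·A·D·BC·BB·BC·BC·BC·BB·BC·BB
    A ↦ BC
    B ↦ A
    C ↦ D
    D ↦ BB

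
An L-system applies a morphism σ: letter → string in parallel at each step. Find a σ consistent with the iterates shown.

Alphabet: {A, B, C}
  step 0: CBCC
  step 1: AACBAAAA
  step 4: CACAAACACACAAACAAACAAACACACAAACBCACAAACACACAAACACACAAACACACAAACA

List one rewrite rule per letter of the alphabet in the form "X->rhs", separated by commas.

  step 0 ⇒ step 1: CBCC ⇒ AA·CB·AA·AA
    B ↦ CB
    C ↦ AA
    A ↦ CA  (constrained at step 1)

A->CA, B->CB, C->AA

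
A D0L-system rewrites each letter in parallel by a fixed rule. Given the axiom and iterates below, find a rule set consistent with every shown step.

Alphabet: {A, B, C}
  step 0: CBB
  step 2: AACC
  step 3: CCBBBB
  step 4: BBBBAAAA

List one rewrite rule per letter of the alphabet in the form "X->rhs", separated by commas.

  step 3 ⇒ step 4: CCBBBB ⇒ BB·BB·A·A·A·A
    B ↦ A
    C ↦ BB
  step 2 ⇒ step 3: AACC ⇒ C·C·BB·BB
    A ↦ C

A->C, B->A, C->BB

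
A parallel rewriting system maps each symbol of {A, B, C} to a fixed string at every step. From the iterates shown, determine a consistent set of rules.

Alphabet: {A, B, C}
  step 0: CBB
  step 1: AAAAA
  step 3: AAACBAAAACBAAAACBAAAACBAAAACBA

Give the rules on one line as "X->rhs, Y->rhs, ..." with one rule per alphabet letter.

A->CBA, B->AA, C->A

  step 0 ⇒ step 1: CBB ⇒ A·AA·AA
    B ↦ AA
    C ↦ A
    A ↦ CBA  (constrained at step 1)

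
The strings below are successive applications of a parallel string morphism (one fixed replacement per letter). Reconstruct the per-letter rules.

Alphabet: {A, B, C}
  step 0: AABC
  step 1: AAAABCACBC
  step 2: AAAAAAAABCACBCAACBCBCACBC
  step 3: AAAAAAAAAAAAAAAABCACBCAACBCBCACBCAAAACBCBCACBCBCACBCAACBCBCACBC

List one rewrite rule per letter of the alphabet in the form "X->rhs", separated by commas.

A->AA, B->BCA, C->CBC

  step 2 ⇒ step 3: AAAAAAAABCACBCAACBCBCACBC ⇒ AA·AA·AA·AA·AA·AA·AA·AA·BCA·CBC·AA·CBC·BCA·CBC·AA·AA·CBC·BCA·CBC·BCA·CBC·AA·CBC·BCA·CBC
    A ↦ AA
    B ↦ BCA
    C ↦ CBC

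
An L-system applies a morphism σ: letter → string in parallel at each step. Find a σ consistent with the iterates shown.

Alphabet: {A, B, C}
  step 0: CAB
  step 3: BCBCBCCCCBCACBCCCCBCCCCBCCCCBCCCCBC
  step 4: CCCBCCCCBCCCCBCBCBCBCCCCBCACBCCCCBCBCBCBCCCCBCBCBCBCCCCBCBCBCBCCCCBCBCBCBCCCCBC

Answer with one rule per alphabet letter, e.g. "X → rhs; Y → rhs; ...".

  step 3 ⇒ step 4: BCBCBCCCCBCACBCCCCBCCCCBCCCCBCCCCBC ⇒ CCC·BC·CCC·BC·CCC·BC·BC·BC·BC·CCC·BC·AC·BC·CCC·BC·BC·BC·BC·CCC·BC·BC·BC·BC·CCC·BC·BC·BC·BC·CCC·BC·BC·BC·BC·CCC·BC
    A ↦ AC
    B ↦ CCC
    C ↦ BC

A->AC, B->CCC, C->BC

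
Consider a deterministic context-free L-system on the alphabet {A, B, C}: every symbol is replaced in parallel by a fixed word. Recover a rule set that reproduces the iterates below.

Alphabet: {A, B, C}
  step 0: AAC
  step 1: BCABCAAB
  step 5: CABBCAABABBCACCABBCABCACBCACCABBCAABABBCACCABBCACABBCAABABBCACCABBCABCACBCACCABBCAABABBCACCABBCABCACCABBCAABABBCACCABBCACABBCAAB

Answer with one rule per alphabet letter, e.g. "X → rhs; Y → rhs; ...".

  step 0 ⇒ step 1: AAC ⇒ BCA·BCA·AB
    A ↦ BCA
    C ↦ AB
    B ↦ C  (constrained at step 1)

A->BCA, B->C, C->AB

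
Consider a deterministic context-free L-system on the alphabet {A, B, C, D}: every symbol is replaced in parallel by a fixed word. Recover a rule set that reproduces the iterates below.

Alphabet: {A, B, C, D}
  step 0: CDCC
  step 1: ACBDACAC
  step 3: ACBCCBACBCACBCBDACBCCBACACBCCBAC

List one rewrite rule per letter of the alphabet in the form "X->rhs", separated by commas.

A->CB, B->BC, C->AC, D->BD

  step 0 ⇒ step 1: CDCC ⇒ AC·BD·AC·AC
    C ↦ AC
    D ↦ BD
    A ↦ CB  (constrained at step 1)
    B ↦ BC  (constrained at step 1)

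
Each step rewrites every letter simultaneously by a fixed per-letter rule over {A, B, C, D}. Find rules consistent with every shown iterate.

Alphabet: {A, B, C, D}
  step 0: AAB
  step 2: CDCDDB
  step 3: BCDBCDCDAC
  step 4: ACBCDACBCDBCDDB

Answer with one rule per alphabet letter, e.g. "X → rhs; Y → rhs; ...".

A->D, B->AC, C->B, D->CD

  step 3 ⇒ step 4: BCDBCDCDAC ⇒ AC·B·CD·AC·B·CD·B·CD·D·B
    A ↦ D
    B ↦ AC
    C ↦ B
    D ↦ CD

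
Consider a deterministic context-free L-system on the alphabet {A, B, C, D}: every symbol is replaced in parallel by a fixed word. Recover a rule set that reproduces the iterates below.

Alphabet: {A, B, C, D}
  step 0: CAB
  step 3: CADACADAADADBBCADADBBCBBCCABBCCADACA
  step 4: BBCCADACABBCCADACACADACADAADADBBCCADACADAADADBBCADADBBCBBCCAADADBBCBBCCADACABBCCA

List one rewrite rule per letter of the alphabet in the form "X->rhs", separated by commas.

A->CA, B->AD, C->BBC, D->DA

  step 3 ⇒ step 4: CADACADAADADBBCADADBBCBBCCABBCCADACA ⇒ BBC·CA·DA·CA·BBC·CA·DA·CA·CA·DA·CA·DA·AD·AD·BBC·CA·DA·CA·DA·AD·AD·BBC·AD·AD·BBC·BBC·CA·AD·AD·BBC·BBC·CA·DA·CA·BBC·CA
    A ↦ CA
    B ↦ AD
    C ↦ BBC
    D ↦ DA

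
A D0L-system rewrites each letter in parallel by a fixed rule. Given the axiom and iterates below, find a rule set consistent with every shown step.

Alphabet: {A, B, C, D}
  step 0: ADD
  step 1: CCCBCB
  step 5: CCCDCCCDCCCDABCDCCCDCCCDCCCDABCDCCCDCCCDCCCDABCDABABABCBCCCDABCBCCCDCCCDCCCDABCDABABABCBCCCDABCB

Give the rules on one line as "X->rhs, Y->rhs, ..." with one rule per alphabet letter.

  step 0 ⇒ step 1: ADD ⇒ CC·CB·CB
    A ↦ CC
    D ↦ CB
    B ↦ CD  (constrained at step 1)
    C ↦ AB  (constrained at step 1)

A->CC, B->CD, C->AB, D->CB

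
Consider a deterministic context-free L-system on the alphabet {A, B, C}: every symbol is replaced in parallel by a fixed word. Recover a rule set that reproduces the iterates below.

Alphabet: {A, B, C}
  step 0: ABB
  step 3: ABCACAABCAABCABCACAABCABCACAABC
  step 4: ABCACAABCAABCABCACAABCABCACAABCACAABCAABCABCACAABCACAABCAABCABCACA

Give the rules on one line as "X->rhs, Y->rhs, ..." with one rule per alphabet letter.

  step 3 ⇒ step 4: ABCACAABCAABCABCACAABCABCACAABC ⇒ ABC·AC·A·ABC·A·ABC·ABC·AC·A·ABC·ABC·AC·A·ABC·AC·A·ABC·A·ABC·ABC·AC·A·ABC·AC·A·ABC·A·ABC·ABC·AC·A
    A ↦ ABC
    B ↦ AC
    C ↦ A

A->ABC, B->AC, C->A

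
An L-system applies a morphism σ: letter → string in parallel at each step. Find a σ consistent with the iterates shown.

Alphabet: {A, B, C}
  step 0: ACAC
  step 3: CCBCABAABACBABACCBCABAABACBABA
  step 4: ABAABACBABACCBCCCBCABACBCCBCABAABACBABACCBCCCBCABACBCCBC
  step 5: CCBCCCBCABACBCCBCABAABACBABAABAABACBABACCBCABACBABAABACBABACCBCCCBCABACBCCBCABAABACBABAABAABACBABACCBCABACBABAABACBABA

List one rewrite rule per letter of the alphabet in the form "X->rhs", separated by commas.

A->C, B->CB, C->ABA

  step 4 ⇒ step 5: ABAABACBABACCBCCCBCABACBCCBCABAABACBABACCBCCCBCABACBCCBC ⇒ C·CB·C·C·CB·C·ABA·CB·C·CB·C·ABA·ABA·CB·ABA·ABA·ABA·CB·ABA·C·CB·C·ABA·CB·ABA·ABA·CB·ABA·C·CB·C·C·CB·C·ABA·CB·C·CB·C·ABA·ABA·CB·ABA·ABA·ABA·CB·ABA·C·CB·C·ABA·CB·ABA·ABA·CB·ABA
    A ↦ C
    B ↦ CB
    C ↦ ABA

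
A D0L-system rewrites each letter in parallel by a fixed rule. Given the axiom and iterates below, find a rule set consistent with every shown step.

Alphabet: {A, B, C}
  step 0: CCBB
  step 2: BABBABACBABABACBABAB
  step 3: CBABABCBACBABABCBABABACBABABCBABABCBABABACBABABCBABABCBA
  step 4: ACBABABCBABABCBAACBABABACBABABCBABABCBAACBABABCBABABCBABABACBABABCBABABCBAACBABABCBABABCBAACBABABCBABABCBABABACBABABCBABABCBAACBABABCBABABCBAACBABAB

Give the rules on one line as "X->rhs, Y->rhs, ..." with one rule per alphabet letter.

  step 3 ⇒ step 4: CBABABCBACBABABCBABABACBABABCBABABCBABABACBABABCBABABCBA ⇒ A·CBA·BAB·CBA·BAB·CBA·A·CBA·BAB·A·CBA·BAB·CBA·BAB·CBA·A·CBA·BAB·CBA·BAB·CBA·BAB·A·CBA·BAB·CBA·BAB·CBA·A·CBA·BAB·CBA·BAB·CBA·A·CBA·BAB·CBA·BAB·CBA·BAB·A·CBA·BAB·CBA·BAB·CBA·A·CBA·BAB·CBA·BAB·CBA·A·CBA·BAB
    A ↦ BAB
    B ↦ CBA
    C ↦ A

A->BAB, B->CBA, C->A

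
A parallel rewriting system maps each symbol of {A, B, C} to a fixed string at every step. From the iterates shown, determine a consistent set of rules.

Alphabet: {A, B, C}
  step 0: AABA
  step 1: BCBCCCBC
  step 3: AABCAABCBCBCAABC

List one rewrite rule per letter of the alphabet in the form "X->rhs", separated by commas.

  step 0 ⇒ step 1: AABA ⇒ BC·BC·CC·BC
    A ↦ BC
    B ↦ CC
    C ↦ A  (constrained at step 1)

A->BC, B->CC, C->A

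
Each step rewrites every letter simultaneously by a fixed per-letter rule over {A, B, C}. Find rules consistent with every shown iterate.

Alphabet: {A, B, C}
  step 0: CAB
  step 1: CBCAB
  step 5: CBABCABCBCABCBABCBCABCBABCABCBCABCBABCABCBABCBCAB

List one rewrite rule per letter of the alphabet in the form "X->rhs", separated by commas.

  step 0 ⇒ step 1: CAB ⇒ CB·C·AB
    A ↦ C
    B ↦ AB
    C ↦ CB

A->C, B->AB, C->CB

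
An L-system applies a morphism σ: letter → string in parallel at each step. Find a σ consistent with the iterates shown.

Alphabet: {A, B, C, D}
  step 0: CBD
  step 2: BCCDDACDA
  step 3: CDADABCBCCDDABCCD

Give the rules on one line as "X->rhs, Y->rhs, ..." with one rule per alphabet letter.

A->CD, B->C, C->DA, D->BC

  step 2 ⇒ step 3: BCCDDACDA ⇒ C·DA·DA·BC·BC·CD·DA·BC·CD
    A ↦ CD
    B ↦ C
    C ↦ DA
    D ↦ BC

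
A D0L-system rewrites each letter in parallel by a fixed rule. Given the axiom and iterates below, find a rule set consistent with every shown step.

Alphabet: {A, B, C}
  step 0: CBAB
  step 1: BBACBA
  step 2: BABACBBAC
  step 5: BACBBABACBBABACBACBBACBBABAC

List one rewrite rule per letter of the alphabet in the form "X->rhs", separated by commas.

  step 1 ⇒ step 2: BBACBA ⇒ BA·BA·C·B·BA·C
    A ↦ C
    B ↦ BA
    C ↦ B

A->C, B->BA, C->B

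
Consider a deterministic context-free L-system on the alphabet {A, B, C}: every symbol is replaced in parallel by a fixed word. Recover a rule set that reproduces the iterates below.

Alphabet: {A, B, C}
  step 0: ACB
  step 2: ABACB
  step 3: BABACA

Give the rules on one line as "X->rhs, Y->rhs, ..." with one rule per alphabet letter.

  step 2 ⇒ step 3: ABACB ⇒ B·A·B·AC·A
    A ↦ B
    B ↦ A
    C ↦ AC

A->B, B->A, C->AC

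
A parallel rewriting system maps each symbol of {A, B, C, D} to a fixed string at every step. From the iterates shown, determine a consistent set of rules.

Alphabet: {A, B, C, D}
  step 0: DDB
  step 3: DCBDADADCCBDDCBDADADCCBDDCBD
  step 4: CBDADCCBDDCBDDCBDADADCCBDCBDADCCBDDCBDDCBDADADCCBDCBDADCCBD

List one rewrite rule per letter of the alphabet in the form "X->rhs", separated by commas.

A->D, B->C, C->AD, D->CBD

  step 3 ⇒ step 4: DCBDADADCCBDDCBDADADCCBDDCBD ⇒ CBD·AD·C·CBD·D·CBD·D·CBD·AD·AD·C·CBD·CBD·AD·C·CBD·D·CBD·D·CBD·AD·AD·C·CBD·CBD·AD·C·CBD
    A ↦ D
    B ↦ C
    C ↦ AD
    D ↦ CBD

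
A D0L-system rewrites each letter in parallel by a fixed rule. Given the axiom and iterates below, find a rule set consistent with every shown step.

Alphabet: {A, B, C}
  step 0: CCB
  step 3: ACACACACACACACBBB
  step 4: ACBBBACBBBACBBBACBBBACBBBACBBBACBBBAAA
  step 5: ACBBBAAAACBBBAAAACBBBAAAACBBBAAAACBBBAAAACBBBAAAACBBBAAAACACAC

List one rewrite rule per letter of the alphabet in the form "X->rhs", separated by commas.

A->AC, B->A, C->BBB

  step 4 ⇒ step 5: ACBBBACBBBACBBBACBBBACBBBACBBBACBBBAAA ⇒ AC·BBB·A·A·A·AC·BBB·A·A·A·AC·BBB·A·A·A·AC·BBB·A·A·A·AC·BBB·A·A·A·AC·BBB·A·A·A·AC·BBB·A·A·A·AC·AC·AC
    A ↦ AC
    B ↦ A
    C ↦ BBB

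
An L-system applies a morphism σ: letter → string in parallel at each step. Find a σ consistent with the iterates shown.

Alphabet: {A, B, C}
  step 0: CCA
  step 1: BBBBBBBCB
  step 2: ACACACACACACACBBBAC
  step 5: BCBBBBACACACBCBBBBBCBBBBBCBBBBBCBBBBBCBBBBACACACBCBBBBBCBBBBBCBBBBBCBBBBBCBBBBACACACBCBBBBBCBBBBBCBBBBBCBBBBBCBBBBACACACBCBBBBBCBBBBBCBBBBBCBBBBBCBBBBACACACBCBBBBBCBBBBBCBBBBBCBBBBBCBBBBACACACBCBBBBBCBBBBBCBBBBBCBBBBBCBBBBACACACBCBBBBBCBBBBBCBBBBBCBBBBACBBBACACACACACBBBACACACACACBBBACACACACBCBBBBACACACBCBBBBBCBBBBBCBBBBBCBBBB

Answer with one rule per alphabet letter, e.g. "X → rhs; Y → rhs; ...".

A->BCB, B->AC, C->BBB

  step 1 ⇒ step 2: BBBBBBBCB ⇒ AC·AC·AC·AC·AC·AC·AC·BBB·AC
    B ↦ AC
    C ↦ BBB
  step 0 ⇒ step 1: CCA ⇒ BBB·BBB·BCB
    A ↦ BCB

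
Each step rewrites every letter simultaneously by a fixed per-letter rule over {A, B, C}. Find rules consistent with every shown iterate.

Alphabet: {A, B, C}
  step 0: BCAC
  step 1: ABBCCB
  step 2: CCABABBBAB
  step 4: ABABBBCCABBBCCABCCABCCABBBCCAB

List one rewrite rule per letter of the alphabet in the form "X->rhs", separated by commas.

A->CC, B->AB, C->B

  step 1 ⇒ step 2: ABBCCB ⇒ CC·AB·AB·B·B·AB
    A ↦ CC
    B ↦ AB
    C ↦ B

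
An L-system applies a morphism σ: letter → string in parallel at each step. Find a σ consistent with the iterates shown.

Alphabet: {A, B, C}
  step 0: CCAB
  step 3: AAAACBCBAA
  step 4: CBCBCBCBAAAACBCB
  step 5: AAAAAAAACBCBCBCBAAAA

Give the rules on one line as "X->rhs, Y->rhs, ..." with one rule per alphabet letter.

  step 4 ⇒ step 5: CBCBCBCBAAAACBCB ⇒ A·A·A·A·A·A·A·A·CB·CB·CB·CB·A·A·A·A
    A ↦ CB
    B ↦ A
    C ↦ A

A->CB, B->A, C->A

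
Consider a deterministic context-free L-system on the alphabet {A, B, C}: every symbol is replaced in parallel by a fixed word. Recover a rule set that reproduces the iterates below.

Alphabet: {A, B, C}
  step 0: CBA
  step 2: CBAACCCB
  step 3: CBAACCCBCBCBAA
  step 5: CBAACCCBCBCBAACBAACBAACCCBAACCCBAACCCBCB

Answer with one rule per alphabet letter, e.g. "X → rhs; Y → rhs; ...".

  step 2 ⇒ step 3: CBAACCCB ⇒ CB·AA·C·C·CB·CB·CB·AA
    A ↦ C
    B ↦ AA
    C ↦ CB

A->C, B->AA, C->CB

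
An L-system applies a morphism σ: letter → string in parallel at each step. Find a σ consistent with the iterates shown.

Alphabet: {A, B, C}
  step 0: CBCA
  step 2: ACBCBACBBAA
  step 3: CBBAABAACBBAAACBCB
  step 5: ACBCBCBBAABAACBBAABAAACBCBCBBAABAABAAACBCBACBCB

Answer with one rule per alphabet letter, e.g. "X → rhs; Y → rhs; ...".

  step 2 ⇒ step 3: ACBCBACBBAA ⇒ CB·BA·A·BA·A·CB·BA·A·A·CB·CB
    A ↦ CB
    B ↦ A
    C ↦ BA

A->CB, B->A, C->BA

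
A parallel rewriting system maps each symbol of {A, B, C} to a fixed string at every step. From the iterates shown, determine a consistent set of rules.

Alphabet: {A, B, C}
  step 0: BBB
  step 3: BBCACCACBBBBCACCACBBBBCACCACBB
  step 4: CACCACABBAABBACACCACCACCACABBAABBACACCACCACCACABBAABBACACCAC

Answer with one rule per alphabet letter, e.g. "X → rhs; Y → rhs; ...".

A->BB, B->CAC, C->A

  step 3 ⇒ step 4: BBCACCACBBBBCACCACBBBBCACCACBB ⇒ CAC·CAC·A·BB·A·A·BB·A·CAC·CAC·CAC·CAC·A·BB·A·A·BB·A·CAC·CAC·CAC·CAC·A·BB·A·A·BB·A·CAC·CAC
    A ↦ BB
    B ↦ CAC
    C ↦ A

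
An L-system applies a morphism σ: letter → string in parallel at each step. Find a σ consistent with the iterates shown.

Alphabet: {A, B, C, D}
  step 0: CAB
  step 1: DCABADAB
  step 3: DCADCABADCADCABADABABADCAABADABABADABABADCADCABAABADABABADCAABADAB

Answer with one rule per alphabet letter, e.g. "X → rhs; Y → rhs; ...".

  step 0 ⇒ step 1: CAB ⇒ DC·ABA·DAB
    A ↦ ABA
    B ↦ DAB
    C ↦ DC
    D ↦ DCA  (constrained at step 1)

A->ABA, B->DAB, C->DC, D->DCA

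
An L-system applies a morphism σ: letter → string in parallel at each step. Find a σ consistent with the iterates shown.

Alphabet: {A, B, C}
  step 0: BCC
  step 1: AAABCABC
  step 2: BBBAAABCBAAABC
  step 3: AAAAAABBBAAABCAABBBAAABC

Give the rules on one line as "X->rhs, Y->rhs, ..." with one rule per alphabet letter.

A->B, B->AA, C->ABC

  step 2 ⇒ step 3: BBBAAABCBAAABC ⇒ AA·AA·AA·B·B·B·AA·ABC·AA·B·B·B·AA·ABC
    A ↦ B
    B ↦ AA
    C ↦ ABC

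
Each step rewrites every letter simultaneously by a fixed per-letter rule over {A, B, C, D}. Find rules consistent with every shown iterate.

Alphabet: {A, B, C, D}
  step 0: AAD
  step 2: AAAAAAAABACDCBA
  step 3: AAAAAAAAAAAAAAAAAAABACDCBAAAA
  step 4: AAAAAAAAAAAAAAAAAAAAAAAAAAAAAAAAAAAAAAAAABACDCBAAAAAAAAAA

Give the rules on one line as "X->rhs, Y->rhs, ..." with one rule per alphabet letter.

A->AA, B->A, C->BA, D->CDC

  step 3 ⇒ step 4: AAAAAAAAAAAAAAAAAAABACDCBAAAA ⇒ AA·AA·AA·AA·AA·AA·AA·AA·AA·AA·AA·AA·AA·AA·AA·AA·AA·AA·AA·A·AA·BA·CDC·BA·A·AA·AA·AA·AA
    A ↦ AA
    B ↦ A
    C ↦ BA
    D ↦ CDC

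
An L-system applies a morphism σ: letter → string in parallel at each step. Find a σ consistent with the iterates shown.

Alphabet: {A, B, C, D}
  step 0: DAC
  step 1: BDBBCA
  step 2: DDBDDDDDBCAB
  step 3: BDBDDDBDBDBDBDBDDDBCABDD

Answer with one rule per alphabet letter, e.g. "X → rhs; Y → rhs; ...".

  step 2 ⇒ step 3: DDBDDDDDBCAB ⇒ BD·BD·DD·BD·BD·BD·BD·BD·DD·BCA·B·DD
    A ↦ B
    B ↦ DD
    C ↦ BCA
    D ↦ BD

A->B, B->DD, C->BCA, D->BD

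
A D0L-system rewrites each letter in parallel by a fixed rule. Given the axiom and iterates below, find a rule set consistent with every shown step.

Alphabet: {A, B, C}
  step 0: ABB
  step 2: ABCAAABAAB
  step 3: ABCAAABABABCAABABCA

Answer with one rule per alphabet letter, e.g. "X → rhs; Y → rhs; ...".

A->AB, B->CA, C->A

  step 2 ⇒ step 3: ABCAAABAAB ⇒ AB·CA·A·AB·AB·AB·CA·AB·AB·CA
    A ↦ AB
    B ↦ CA
    C ↦ A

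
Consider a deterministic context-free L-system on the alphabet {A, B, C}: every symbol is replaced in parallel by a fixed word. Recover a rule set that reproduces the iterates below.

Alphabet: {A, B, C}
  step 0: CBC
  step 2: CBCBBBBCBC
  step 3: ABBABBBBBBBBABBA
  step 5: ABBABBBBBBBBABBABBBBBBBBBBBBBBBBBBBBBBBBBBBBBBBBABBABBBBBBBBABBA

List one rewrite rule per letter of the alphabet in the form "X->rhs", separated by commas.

A->CBC, B->BB, C->A

  step 2 ⇒ step 3: CBCBBBBCBC ⇒ A·BB·A·BB·BB·BB·BB·A·BB·A
    B ↦ BB
    C ↦ A
    A ↦ CBC  (constrained at step 3)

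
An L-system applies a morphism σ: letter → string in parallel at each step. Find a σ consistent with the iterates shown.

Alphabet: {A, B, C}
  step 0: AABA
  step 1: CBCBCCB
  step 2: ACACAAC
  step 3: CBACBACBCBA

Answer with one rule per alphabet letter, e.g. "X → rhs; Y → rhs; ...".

  step 2 ⇒ step 3: ACACAAC ⇒ CB·A·CB·A·CB·CB·A
    A ↦ CB
    C ↦ A
  step 0 ⇒ step 1: AABA ⇒ CB·CB·C·CB
    B ↦ C

A->CB, B->C, C->A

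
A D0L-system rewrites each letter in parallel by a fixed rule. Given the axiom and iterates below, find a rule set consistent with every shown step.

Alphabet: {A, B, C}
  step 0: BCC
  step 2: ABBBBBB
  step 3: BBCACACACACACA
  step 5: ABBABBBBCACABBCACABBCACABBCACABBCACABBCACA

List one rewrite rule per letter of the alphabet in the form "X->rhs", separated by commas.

A->BB, B->CA, C->A

  step 2 ⇒ step 3: ABBBBBB ⇒ BB·CA·CA·CA·CA·CA·CA
    A ↦ BB
    B ↦ CA
    C ↦ A  (constrained at step 0)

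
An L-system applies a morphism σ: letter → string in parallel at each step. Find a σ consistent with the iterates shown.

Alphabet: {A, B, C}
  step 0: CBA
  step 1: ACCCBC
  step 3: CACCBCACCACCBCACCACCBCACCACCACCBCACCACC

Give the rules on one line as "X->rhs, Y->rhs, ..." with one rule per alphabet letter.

  step 0 ⇒ step 1: CBA ⇒ ACC·C·BC
    A ↦ BC
    B ↦ C
    C ↦ ACC

A->BC, B->C, C->ACC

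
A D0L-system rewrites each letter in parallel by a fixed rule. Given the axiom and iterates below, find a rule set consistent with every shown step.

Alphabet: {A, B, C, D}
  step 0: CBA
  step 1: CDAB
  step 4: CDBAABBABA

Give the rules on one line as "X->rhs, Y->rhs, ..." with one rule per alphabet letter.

A->B, B->A, C->CD, D->BA

  step 0 ⇒ step 1: CBA ⇒ CD·A·B
    A ↦ B
    B ↦ A
    C ↦ CD
    D ↦ BA  (constrained at step 1)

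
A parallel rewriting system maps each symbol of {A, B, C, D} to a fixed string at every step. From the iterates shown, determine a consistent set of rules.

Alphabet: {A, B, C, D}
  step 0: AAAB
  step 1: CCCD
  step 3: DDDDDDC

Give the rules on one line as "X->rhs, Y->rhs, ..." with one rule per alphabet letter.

  step 0 ⇒ step 1: AAAB ⇒ C·C·C·D
    A ↦ C
    B ↦ D
    C ↦ BB  (constrained at step 1)
    D ↦ A  (constrained at step 1)

A->C, B->D, C->BB, D->A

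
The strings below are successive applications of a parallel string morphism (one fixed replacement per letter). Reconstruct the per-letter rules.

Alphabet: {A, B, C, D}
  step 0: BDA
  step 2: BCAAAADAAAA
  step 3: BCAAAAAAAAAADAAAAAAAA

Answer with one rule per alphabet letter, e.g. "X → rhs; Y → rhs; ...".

A->AA, B->BC, C->A, D->AD

  step 2 ⇒ step 3: BCAAAADAAAA ⇒ BC·A·AA·AA·AA·AA·AD·AA·AA·AA·AA
    A ↦ AA
    B ↦ BC
    C ↦ A
    D ↦ AD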